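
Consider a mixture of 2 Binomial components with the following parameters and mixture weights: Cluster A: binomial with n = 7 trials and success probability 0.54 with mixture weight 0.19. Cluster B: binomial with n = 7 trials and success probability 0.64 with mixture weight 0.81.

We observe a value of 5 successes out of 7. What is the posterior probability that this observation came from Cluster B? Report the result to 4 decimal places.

0.8593

P(component k | x) = w_k·f_k(x) / marginal(x), where marginal(x) = Σ_j w_j·f_j(x).
Evaluate each component's likelihood at the observed value:
  p_A = C(7,5)·0.54^5·0.46^2 = 21·0.0459165·0.2116 = 0.204035
  p_B = C(7,5)·0.64^5·0.36^2 = 21·0.107374·0.1296 = 0.29223
Unnormalised posteriors:
  w_A·p_A = 0.19 × 0.204035 = 0.0387666
  w_B·p_B = 0.81 × 0.29223 = 0.236706
Normaliser: 0.0387666 + 0.236706 = 0.275473
P(Cluster B | x) = 0.236706 / 0.275473 ≈ 0.8593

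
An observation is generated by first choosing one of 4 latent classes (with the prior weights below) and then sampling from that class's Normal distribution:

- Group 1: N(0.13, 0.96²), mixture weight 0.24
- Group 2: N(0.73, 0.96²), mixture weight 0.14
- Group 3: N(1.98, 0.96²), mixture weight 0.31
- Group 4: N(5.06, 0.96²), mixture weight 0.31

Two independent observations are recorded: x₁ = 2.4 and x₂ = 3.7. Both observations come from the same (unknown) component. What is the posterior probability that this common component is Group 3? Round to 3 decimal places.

0.954

By Bayes' theorem, P(k | x) = w_k f_k(x) / Σ_j w_j f_j(x).
Since both observations come from the same component, the likelihood for component k is f_k(x₁)·f_k(x₂).
  f_1 = [(1/(0.96·√(2π)))·exp(−(2.4−0.13)²/(2·0.96²)) = 0.415565·exp(-2.79563) = 0.0253813] × [0.00041275] = 1.04761e-05
  f_2 = [(1/(0.96·√(2π)))·exp(−(2.4−0.73)²/(2·0.96²)) = 0.415565·exp(-1.51308) = 0.0915206] × [0.00346944] = 0.000317525
  f_3 = [(1/(0.96·√(2π)))·exp(−(2.4−1.98)²/(2·0.96²)) = 0.415565·exp(-0.09570) = 0.377638] × [0.0834797] = 0.0315251
  f_4 = [(1/(0.96·√(2π)))·exp(−(2.4−5.06)²/(2·0.96²)) = 0.415565·exp(-3.83876) = 0.00894308] × [0.152348] = 0.00136246
Weight by the priors:
  w_1·f_1 = 0.24 × 1.04761e-05 = 2.51427e-06
  w_2·f_2 = 0.14 × 0.000317525 = 4.44536e-05
  w_3·f_3 = 0.31 × 0.0315251 = 0.00977278
  w_4·f_4 = 0.31 × 0.00136246 = 0.000422362
Normaliser: 2.51427e-06 + 4.44536e-05 + 0.00977278 + 0.000422362 = 0.0102421
P(Group 3 | x) = 0.00977278 / 0.0102421 ≈ 0.954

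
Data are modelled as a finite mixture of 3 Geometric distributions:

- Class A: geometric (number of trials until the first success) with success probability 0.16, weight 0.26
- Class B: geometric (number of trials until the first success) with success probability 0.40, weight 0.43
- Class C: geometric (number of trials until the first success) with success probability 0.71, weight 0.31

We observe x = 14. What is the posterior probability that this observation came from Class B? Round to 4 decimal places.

By Bayes' theorem, P(k | x) = π_k f_k(x) / Σ_j π_j f_j(x).
Geometric probabilities:
  p_A = 0.0165863
  p_B = 0.000522428
  p_C = 7.28505e-08
Unnormalised posteriors:
  π_A·p_A = 0.26 × 0.0165863 = 0.00431245
  π_B·p_B = 0.43 × 0.000522428 = 0.000224644
  π_C·p_C = 0.31 × 7.28505e-08 = 2.25836e-08
Marginal: 0.00431245 + 0.000224644 + 2.25836e-08 = 0.00453712
P(Class B | 14) = 0.000224644 / 0.00453712 ≈ 0.0495

0.0495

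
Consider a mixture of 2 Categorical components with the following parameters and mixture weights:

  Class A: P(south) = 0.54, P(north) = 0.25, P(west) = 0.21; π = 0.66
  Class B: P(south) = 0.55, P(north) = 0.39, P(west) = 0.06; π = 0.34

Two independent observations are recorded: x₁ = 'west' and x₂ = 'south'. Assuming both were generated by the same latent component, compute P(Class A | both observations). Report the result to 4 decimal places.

0.8696

Posterior ∝ prior × likelihood, so P(k | x) ∝ π_k f_k(x); normalise over all components.
Since both observations come from the same component, the likelihood for component k is f_k(x₁)·f_k(x₂).
  L_A = [0.21] × [0.54] = 0.1134
  L_B = [0.06] × [0.55] = 0.033
Unnormalised posteriors:
  π_A·L_A = 0.66 × 0.1134 = 0.074844
  π_B·L_B = 0.34 × 0.033 = 0.01122
Sum: 0.074844 + 0.01122 = 0.086064
P(Class A | x₁,x₂) = 0.074844 / 0.086064 ≈ 0.8696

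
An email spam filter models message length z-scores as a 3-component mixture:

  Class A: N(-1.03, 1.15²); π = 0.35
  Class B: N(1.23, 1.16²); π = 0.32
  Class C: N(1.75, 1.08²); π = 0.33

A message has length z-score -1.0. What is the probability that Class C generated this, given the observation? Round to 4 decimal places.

0.0332

P(component k | x) = P(Z=k)·f_k(x) / marginal(x), where marginal(x) = Σ_j P(Z=j)·f_j(x).
Evaluate each component's likelihood at the observed value:
  L_A = (1/(1.15·√(2π)))·exp(−(-1.0−-1.03)²/(2·1.15²)) = 0.346906·exp(-0.00034) = 0.346788
  L_B = (1/(1.16·√(2π)))·exp(−(-1.0−1.23)²/(2·1.16²)) = 0.343916·exp(-1.84784) = 0.0541934
  L_C = (1/(1.08·√(2π)))·exp(−(-1.0−1.75)²/(2·1.08²)) = 0.369391·exp(-3.24181) = 0.0144406
Weight by the priors:
  P(Z=A)·L_A = 0.35 × 0.346788 = 0.121376
  P(Z=B)·L_B = 0.32 × 0.0541934 = 0.0173419
  P(Z=C)·L_C = 0.33 × 0.0144406 = 0.0047654
Marginal: 0.121376 + 0.0173419 + 0.0047654 = 0.143483
Responsibility of Class C: 0.0047654 / 0.143483 ≈ 0.0332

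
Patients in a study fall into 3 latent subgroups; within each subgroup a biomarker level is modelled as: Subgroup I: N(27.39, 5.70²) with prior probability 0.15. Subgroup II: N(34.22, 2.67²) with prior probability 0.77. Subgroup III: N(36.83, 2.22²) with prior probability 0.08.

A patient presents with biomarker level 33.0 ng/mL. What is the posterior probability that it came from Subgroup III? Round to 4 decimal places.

0.0286

Apply Bayes' rule: the posterior for each component is proportional to its prior times its likelihood at x.
Evaluate each component's likelihood at the observed value:
  f_I = (1/(5.70·√(2π)))·exp(−(33.0−27.39)²/(2·5.70²)) = 0.069990·exp(-0.48434) = 0.0431212
  f_II = (1/(2.67·√(2π)))·exp(−(33.0−34.22)²/(2·2.67²)) = 0.149417·exp(-0.10439) = 0.134605
  f_III = (1/(2.22·√(2π)))·exp(−(33.0−36.83)²/(2·2.22²)) = 0.179704·exp(-1.48820) = 0.0405732
Multiply by the mixture weights:
  w_I·f_I = 0.15 × 0.0431212 = 0.00646818
  w_II·f_II = 0.77 × 0.134605 = 0.103646
  w_III·f_III = 0.08 × 0.0405732 = 0.00324586
Normaliser: 0.00646818 + 0.103646 + 0.00324586 = 0.11336
P(Subgroup III | data) ≈ 0.0286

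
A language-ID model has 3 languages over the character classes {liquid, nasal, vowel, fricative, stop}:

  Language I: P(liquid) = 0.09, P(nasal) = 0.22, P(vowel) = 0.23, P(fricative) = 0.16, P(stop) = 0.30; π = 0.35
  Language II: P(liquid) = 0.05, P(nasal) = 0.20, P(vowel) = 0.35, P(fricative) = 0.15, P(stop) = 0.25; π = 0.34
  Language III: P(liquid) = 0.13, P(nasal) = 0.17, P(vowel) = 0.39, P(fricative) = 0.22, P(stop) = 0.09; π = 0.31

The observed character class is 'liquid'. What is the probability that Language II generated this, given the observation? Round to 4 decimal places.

0.1914

P(component k | x) = P(Z=k)·f_k(x) / marginal(x), where marginal(x) = Σ_j P(Z=j)·f_j(x).
Categorical probabilities:
  L_I = 0.09
  L_II = 0.05
  L_III = 0.13
Multiply by the mixture weights:
  P(Z=I)·L_I = 0.35 × 0.09 = 0.0315
  P(Z=II)·L_II = 0.34 × 0.05 = 0.017
  P(Z=III)·L_III = 0.31 × 0.13 = 0.0403
Evidence: 0.0315 + 0.017 + 0.0403 = 0.0888
So the posterior for Language II is 0.017 / 0.0888 ≈ 0.1914.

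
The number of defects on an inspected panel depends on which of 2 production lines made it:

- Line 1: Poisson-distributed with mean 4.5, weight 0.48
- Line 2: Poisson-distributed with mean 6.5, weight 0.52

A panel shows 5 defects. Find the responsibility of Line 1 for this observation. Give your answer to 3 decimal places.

Apply Bayes' rule: the posterior for each component is proportional to its prior times its likelihood at x.
Evaluate each component's likelihood at the observed value:
  f_1 = 0.170827
  f_2 = 0.145369
Weight by the priors:
  P(Z=1)·f_1 = 0.48 × 0.170827 = 0.0819969
  P(Z=2)·f_2 = 0.52 × 0.145369 = 0.0755918
Denominator: 0.0819969 + 0.0755918 = 0.157589
So the posterior for Line 1 is 0.0819969 / 0.157589 ≈ 0.520.

0.520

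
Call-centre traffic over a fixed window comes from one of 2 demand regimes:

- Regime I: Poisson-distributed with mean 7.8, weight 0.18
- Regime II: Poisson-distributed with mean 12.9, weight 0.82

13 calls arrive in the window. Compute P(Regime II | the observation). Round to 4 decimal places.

0.9506

By Bayes' theorem, P(k | x) = P(Z=k) f_k(x) / Σ_j P(Z=j) f_j(x).
Poisson probabilities:
  f_I = 0.0260287
  f_II = 0.109897
Multiply by the mixture weights:
  P(Z=I)·f_I = 0.18 × 0.0260287 = 0.00468517
  P(Z=II)·f_II = 0.82 × 0.109897 = 0.0901158
Denominator: 0.00468517 + 0.0901158 = 0.094801
P(Regime II | x) ≈ 0.9506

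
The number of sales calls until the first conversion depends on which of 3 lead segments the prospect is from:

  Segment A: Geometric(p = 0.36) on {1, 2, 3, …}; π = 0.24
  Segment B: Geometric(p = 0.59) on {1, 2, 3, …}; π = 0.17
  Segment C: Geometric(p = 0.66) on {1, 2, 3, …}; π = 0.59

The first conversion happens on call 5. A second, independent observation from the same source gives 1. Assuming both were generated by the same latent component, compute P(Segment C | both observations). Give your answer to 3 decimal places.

Apply Bayes' rule: the posterior for each component is proportional to its prior times its likelihood at x.
Since both observations come from the same component, the likelihood for component k is f_k(x₁)·f_k(x₂).
  f_A = [0.36·(1−0.36)^4 = 0.36·0.167772 = 0.060398] × [0.36] = 0.0217433
  f_B = [0.59·(1−0.59)^4 = 0.59·0.0282576 = 0.016672] × [0.59] = 0.00983647
  f_C = [0.66·(1−0.66)^4 = 0.66·0.0133634 = 0.00881982] × [0.66] = 0.00582108
Multiply by the mixture weights:
  w_A·f_A = 0.24 × 0.0217433 = 0.00521839
  w_B·f_B = 0.17 × 0.00983647 = 0.0016722
  w_C·f_C = 0.59 × 0.00582108 = 0.00343444
Evidence: 0.00521839 + 0.0016722 + 0.00343444 = 0.010325
So the posterior for Segment C is 0.00343444 / 0.010325 ≈ 0.333.

0.333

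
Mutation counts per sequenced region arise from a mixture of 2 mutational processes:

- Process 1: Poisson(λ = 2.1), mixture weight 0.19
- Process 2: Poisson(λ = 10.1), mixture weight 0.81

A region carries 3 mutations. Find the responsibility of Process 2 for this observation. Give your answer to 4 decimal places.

0.1373

Apply Bayes' rule: the posterior for each component is proportional to its prior times its likelihood at x.
Component likelihoods at x = 3 mutations:
  L_1 = e^(−2.1)·2.1^3/3! = 0.189011
  L_2 = e^(−10.1)·10.1^3/3! = 0.00705405
Multiply by the mixture weights:
  P(Z=1)·L_1 = 0.19 × 0.189011 = 0.0359122
  P(Z=2)·L_2 = 0.81 × 0.00705405 = 0.00571378
Evidence: 0.0359122 + 0.00571378 = 0.041626
So the posterior for Process 2 is 0.00571378 / 0.041626 ≈ 0.1373.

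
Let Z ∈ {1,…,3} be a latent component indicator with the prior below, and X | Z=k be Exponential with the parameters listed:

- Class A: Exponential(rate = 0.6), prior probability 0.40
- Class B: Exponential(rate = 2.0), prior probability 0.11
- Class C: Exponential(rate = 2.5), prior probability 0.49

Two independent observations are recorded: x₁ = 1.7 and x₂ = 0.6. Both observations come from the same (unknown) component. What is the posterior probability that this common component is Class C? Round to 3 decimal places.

0.193

Posterior ∝ prior × likelihood, so P(k | x) ∝ π_k f_k(x); normalise over all components.
Since both observations come from the same component, the likelihood for component k is f_k(x₁)·f_k(x₂).
  f_A = [0.6·e^(−0.6·1.7) = 0.6·e^(−1.0200) = 0.216357] × [0.418606] = 0.0905683
  f_B = [2.0·e^(−2.0·1.7) = 2.0·e^(−3.4000) = 0.0667465] × [0.602388] = 0.0402073
  f_C = [2.5·e^(−2.5·1.7) = 2.5·e^(−4.2500) = 0.0356606] × [0.557825] = 0.0198924
Multiply by the mixture weights:
  π_A·f_A = 0.40 × 0.0905683 = 0.0362273
  π_B·f_B = 0.11 × 0.0402073 = 0.00442281
  π_C·f_C = 0.49 × 0.0198924 = 0.00974727
Normaliser: 0.0362273 + 0.00442281 + 0.00974727 = 0.0503974
P(Class C | x₁,x₂) ≈ 0.193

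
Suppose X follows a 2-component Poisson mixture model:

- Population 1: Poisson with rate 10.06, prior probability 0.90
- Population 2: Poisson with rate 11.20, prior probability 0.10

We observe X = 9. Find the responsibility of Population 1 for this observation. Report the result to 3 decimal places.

0.915

The responsibility of component k is π_k f_k(x) divided by Σ_j π_j f_j(x).
Component likelihoods at x = 9:
  f_1 = e^(−10.06)·10.06^9/9! = 0.124342
  f_2 = e^(−11.20)·11.20^9/9! = 0.104496
Multiply by the mixture weights:
  π_1·f_1 = 0.90 × 0.124342 = 0.111907
  π_2·f_2 = 0.10 × 0.104496 = 0.0104496
Marginal: 0.111907 + 0.0104496 = 0.122357
P(Population 1 | data) ≈ 0.915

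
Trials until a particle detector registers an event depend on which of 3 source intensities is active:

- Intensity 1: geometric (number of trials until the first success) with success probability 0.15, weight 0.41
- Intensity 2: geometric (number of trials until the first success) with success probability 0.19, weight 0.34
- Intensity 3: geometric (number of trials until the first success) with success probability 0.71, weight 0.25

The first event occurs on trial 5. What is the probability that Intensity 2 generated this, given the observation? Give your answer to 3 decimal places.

0.455

P(component k | x) = w_k·f_k(x) / marginal(x), where marginal(x) = Σ_j w_j·f_j(x).
Component likelihoods at x = 5:
  p_1 = 0.15·(1−0.15)^4 = 0.15·0.522006 = 0.0783009
  p_2 = 0.19·(1−0.19)^4 = 0.19·0.430467 = 0.0817888
  p_3 = 0.71·(1−0.71)^4 = 0.71·0.00707281 = 0.0050217
Prior × likelihood for each component:
  w_1·p_1 = 0.41 × 0.0783009 = 0.0321034
  w_2·p_2 = 0.34 × 0.0817888 = 0.0278082
  w_3·p_3 = 0.25 × 0.0050217 = 0.00125542
Normaliser: 0.0321034 + 0.0278082 + 0.00125542 = 0.061167
P(Intensity 2 | data) = 0.0278082 / 0.061167 ≈ 0.455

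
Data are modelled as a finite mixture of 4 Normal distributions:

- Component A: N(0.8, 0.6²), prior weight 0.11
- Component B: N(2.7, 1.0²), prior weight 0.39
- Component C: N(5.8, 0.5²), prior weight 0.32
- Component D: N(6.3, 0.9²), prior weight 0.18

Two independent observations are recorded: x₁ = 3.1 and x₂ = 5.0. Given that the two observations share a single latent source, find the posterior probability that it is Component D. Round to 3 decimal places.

0.005

The responsibility of component k is w_k f_k(x) divided by Σ_j w_j f_j(x).
Since both observations come from the same component, the likelihood for component k is f_k(x₁)·f_k(x₂).
  L_A = [(1/(0.6·√(2π)))·exp(−(3.1−0.8)²/(2·0.6²)) = 0.664904·exp(-7.34722) = 0.000428451] × [1.52245e-11] = 6.52296e-15
  L_B = [(1/(1.0·√(2π)))·exp(−(3.1−2.7)²/(2·1.0²)) = 0.398942·exp(-0.08000) = 0.36827] × [0.028327] = 0.010432
  L_C = [(1/(0.5·√(2π)))·exp(−(3.1−5.8)²/(2·0.5²)) = 0.797885·exp(-14.58000) = 3.71472e-07] × [0.221842] = 8.24081e-08
  L_D = [(1/(0.9·√(2π)))·exp(−(3.1−6.3)²/(2·0.9²)) = 0.443269·exp(-6.32099) = 0.000797072] × [0.156173] = 0.000124481
Unnormalised posteriors:
  w_A·L_A = 0.11 × 6.52296e-15 = 7.17526e-16
  w_B·L_B = 0.39 × 0.010432 = 0.00406848
  w_C·L_C = 0.32 × 8.24081e-08 = 2.63706e-08
  w_D·L_D = 0.18 × 0.000124481 = 2.24067e-05
Denominator: 7.17526e-16 + 0.00406848 + 2.63706e-08 + 2.24067e-05 = 0.00409091
Responsibility of Component D: 2.24067e-05 / 0.00409091 ≈ 0.005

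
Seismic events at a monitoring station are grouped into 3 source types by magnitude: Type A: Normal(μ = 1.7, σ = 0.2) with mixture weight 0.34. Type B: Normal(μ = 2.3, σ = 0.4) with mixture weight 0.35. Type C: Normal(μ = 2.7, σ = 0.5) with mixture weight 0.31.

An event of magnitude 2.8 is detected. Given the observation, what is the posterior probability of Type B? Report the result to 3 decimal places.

Apply Bayes' rule: the posterior for each component is proportional to its prior times its likelihood at x.
Evaluate each component's likelihood at the observed value:
  p_A = 5.38488e-07
  p_B = 0.456623
  p_C = 0.782085
Weight by the priors:
  π_A·p_A = 0.34 × 5.38488e-07 = 1.83086e-07
  π_B·p_B = 0.35 × 0.456623 = 0.159818
  π_C·p_C = 0.31 × 0.782085 = 0.242446
Marginal: 1.83086e-07 + 0.159818 + 0.242446 = 0.402265
Responsibility of Type B: 0.159818 / 0.402265 ≈ 0.397

0.397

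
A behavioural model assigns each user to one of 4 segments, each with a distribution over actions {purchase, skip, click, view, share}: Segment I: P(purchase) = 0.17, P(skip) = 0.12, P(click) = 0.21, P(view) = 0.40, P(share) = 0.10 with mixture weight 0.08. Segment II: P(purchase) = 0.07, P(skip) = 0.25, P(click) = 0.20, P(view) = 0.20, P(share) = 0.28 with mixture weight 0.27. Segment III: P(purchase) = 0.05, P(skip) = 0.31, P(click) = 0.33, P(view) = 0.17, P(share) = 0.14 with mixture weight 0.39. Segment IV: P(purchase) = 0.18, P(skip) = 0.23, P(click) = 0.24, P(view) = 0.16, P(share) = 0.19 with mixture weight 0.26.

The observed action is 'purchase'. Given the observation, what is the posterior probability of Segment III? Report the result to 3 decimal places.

Posterior ∝ prior × likelihood, so P(k | x) ∝ π_k f_k(x); normalise over all components.
Categorical probabilities:
  f_I = 0.17
  f_II = 0.07
  f_III = 0.05
  f_IV = 0.18
Weight by the priors:
  π_I·f_I = 0.08 × 0.17 = 0.0136
  π_II·f_II = 0.27 × 0.07 = 0.0189
  π_III·f_III = 0.39 × 0.05 = 0.0195
  π_IV·f_IV = 0.26 × 0.18 = 0.0468
Evidence: 0.0136 + 0.0189 + 0.0195 + 0.0468 = 0.0988
P(Segment III | data) = 0.0195 / 0.0988 ≈ 0.197

0.197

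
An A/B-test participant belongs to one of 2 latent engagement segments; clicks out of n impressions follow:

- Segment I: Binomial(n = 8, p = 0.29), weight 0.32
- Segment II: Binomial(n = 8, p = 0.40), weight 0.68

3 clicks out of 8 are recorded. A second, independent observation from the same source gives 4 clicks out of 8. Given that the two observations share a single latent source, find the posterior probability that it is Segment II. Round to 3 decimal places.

0.816

Apply Bayes' rule: the posterior for each component is proportional to its prior times its likelihood at x.
Since both observations come from the same component, the likelihood for component k is f_k(x₁)·f_k(x₂).
  L_I = [0.246419] × [0.125812] = 0.0310025
  L_II = [0.278692] × [0.232243] = 0.0647243
Unnormalised posteriors:
  π_I·L_I = 0.32 × 0.0310025 = 0.00992081
  π_II·L_II = 0.68 × 0.0647243 = 0.0440125
Evidence: 0.00992081 + 0.0440125 = 0.0539333
P(Segment II | x) = 0.0440125 / 0.0539333 ≈ 0.816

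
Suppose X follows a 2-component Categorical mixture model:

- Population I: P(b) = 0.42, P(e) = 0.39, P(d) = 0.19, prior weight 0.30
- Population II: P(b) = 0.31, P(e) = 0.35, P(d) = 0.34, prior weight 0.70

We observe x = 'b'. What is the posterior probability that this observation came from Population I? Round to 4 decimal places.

0.3673

Apply Bayes' rule: the posterior for each component is proportional to its prior times its likelihood at x.
Categorical probabilities:
  p_I = P(b | comp) = 0.42
  p_II = P(b | comp) = 0.31
Weight by the priors:
  π_I·p_I = 0.30 × 0.42 = 0.126
  π_II·p_II = 0.70 × 0.31 = 0.217
Normaliser: 0.126 + 0.217 = 0.343
P(Population I | the observation) = 0.126 / 0.343 ≈ 0.3673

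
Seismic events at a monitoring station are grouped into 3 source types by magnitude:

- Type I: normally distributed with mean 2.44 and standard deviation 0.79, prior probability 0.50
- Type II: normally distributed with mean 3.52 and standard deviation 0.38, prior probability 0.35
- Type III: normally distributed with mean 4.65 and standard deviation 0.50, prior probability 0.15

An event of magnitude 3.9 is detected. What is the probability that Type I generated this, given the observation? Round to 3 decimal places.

0.149

The responsibility of component k is π_k f_k(x) divided by Σ_j π_j f_j(x).
Evaluate each component's likelihood at the observed value:
  p_I = (1/(0.79·√(2π)))·exp(−(3.9−2.44)²/(2·0.79²)) = 0.504990·exp(-1.70774) = 0.0915422
  p_II = (1/(0.38·√(2π)))·exp(−(3.9−3.52)²/(2·0.38²)) = 1.049848·exp(-0.50000) = 0.636765
  p_III = (1/(0.50·√(2π)))·exp(−(3.9−4.65)²/(2·0.50²)) = 0.797885·exp(-1.12500) = 0.259035
Multiply by the mixture weights:
  π_I·p_I = 0.50 × 0.0915422 = 0.0457711
  π_II·p_II = 0.35 × 0.636765 = 0.222868
  π_III·p_III = 0.15 × 0.259035 = 0.0388553
Sum: 0.0457711 + 0.222868 + 0.0388553 = 0.307494
So the posterior for Type I is 0.0457711 / 0.307494 ≈ 0.149.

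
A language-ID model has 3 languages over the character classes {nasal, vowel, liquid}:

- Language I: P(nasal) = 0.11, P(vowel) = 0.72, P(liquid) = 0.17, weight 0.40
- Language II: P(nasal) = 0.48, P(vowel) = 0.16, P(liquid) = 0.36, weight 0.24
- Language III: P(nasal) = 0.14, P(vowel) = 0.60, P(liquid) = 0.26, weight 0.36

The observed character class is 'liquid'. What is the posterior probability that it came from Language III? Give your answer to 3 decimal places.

By Bayes' theorem, P(k | x) = π_k f_k(x) / Σ_j π_j f_j(x).
Categorical probabilities:
  L_I = P(liquid | comp) = 0.17
  L_II = P(liquid | comp) = 0.36
  L_III = P(liquid | comp) = 0.26
Weight by the priors:
  π_I·L_I = 0.40 × 0.17 = 0.068
  π_II·L_II = 0.24 × 0.36 = 0.0864
  π_III·L_III = 0.36 × 0.26 = 0.0936
Normaliser: 0.068 + 0.0864 + 0.0936 = 0.248
P(Language III | x) ≈ 0.377

0.377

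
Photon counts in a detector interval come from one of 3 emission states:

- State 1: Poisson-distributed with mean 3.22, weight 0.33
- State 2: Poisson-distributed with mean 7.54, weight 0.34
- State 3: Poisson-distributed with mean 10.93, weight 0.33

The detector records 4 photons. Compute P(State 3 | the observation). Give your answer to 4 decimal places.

By Bayes' theorem, P(k | x) = π_k f_k(x) / Σ_j π_j f_j(x).
Poisson probabilities:
  f_1 = 0.178972
  f_2 = 0.0715639
  f_3 = 0.010652
Prior × likelihood for each component:
  π_1·f_1 = 0.33 × 0.178972 = 0.0590606
  π_2·f_2 = 0.34 × 0.0715639 = 0.0243317
  π_3·f_3 = 0.33 × 0.010652 = 0.00351516
Marginal: 0.0590606 + 0.0243317 + 0.00351516 = 0.0869075
So the posterior for State 3 is 0.00351516 / 0.0869075 ≈ 0.0404.

0.0404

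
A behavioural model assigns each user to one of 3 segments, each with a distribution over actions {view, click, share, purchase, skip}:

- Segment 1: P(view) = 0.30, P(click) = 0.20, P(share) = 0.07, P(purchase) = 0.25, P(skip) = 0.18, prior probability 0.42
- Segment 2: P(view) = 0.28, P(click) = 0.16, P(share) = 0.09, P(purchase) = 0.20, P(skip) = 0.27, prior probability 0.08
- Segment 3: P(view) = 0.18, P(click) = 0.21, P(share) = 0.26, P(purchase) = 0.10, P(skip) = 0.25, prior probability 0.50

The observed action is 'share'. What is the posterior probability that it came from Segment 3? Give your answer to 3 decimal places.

The responsibility of component k is P(Z=k) f_k(x) divided by Σ_j P(Z=j) f_j(x).
Evaluate each component's likelihood at the observed value:
  f_1 = P(share | comp) = 0.07
  f_2 = P(share | comp) = 0.09
  f_3 = P(share | comp) = 0.26
Unnormalised posteriors:
  P(Z=1)·f_1 = 0.42 × 0.07 = 0.0294
  P(Z=2)·f_2 = 0.08 × 0.09 = 0.0072
  P(Z=3)·f_3 = 0.50 × 0.26 = 0.13
Denominator: 0.0294 + 0.0072 + 0.13 = 0.1666
P(Segment 3 | data) = 0.13 / 0.1666 ≈ 0.780

0.780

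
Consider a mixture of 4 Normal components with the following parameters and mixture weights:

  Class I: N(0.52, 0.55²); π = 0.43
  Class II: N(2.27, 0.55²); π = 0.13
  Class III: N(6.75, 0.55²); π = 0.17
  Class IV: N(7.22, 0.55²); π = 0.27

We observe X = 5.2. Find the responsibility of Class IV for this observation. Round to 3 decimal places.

By Bayes' theorem, P(k | x) = π_k f_k(x) / Σ_j π_j f_j(x).
Component likelihoods at x = 5.2:
  f_I = (1/(0.55·√(2π)))·exp(−(5.2−0.52)²/(2·0.55²)) = 0.725350·exp(-36.20231) = 1.3743e-16
  f_II = (1/(0.55·√(2π)))·exp(−(5.2−2.27)²/(2·0.55²)) = 0.725350·exp(-14.18992) = 4.98821e-07
  f_III = (1/(0.55·√(2π)))·exp(−(5.2−6.75)²/(2·0.55²)) = 0.725350·exp(-3.97107) = 0.0136751
  f_IV = (1/(0.55·√(2π)))·exp(−(5.2−7.22)²/(2·0.55²)) = 0.725350·exp(-6.74446) = 0.000854013
Weight by the priors:
  π_I·f_I = 0.43 × 1.3743e-16 = 5.9095e-17
  π_II·f_II = 0.13 × 4.98821e-07 = 6.48467e-08
  π_III·f_III = 0.17 × 0.0136751 = 0.00232477
  π_IV·f_IV = 0.27 × 0.000854013 = 0.000230583
Sum: 5.9095e-17 + 6.48467e-08 + 0.00232477 + 0.000230583 = 0.00255542
Responsibility of Class IV: 0.000230583 / 0.00255542 ≈ 0.090

0.090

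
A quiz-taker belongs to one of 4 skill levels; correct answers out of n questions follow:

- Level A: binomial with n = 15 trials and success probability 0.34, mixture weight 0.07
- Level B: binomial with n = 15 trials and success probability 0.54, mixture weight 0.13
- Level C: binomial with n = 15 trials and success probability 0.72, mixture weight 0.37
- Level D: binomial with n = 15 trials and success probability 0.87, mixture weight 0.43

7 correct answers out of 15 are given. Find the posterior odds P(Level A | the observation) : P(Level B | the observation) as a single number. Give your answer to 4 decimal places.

Since P(k|x) ∝ π_k f_k(x), the posterior odds are π_i f_i(x) / (π_j f_j(x)).
Binomial probabilities:
  L_A = C(15,7)·0.34^7·0.66^8 = 6435·0.000525234·0.0360041 = 0.121689
  L_B = C(15,7)·0.54^7·0.46^8 = 6435·0.0133893·0.00200476 = 0.17273
  L_C = C(15,7)·0.72^7·0.28^8 = 6435·0.100306·3.77802e-05 = 0.024386
  L_D = C(15,7)·0.87^7·0.13^8 = 6435·0.377255·8.15731e-08 = 0.00019803
Posterior odds = (π_A·L_A) / (π_B·L_B) = (0.07·0.121689) / (0.13·0.17273) = 0.00851825 / 0.0224549 ≈ 0.3793

0.3793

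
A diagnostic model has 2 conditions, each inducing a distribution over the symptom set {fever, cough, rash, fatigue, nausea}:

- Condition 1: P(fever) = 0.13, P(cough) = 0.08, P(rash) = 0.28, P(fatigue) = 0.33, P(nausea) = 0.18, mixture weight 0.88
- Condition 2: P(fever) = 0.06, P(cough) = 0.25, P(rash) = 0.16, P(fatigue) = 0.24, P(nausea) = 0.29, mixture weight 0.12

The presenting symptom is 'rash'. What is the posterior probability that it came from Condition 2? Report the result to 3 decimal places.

By Bayes' theorem, P(k | x) = w_k f_k(x) / Σ_j w_j f_j(x).
Categorical probabilities:
  L_1 = P(rash | comp) = 0.28
  L_2 = P(rash | comp) = 0.16
Weight by the priors:
  w_1·L_1 = 0.88 × 0.28 = 0.2464
  w_2·L_2 = 0.12 × 0.16 = 0.0192
Denominator: 0.2464 + 0.0192 = 0.2656
Responsibility of Condition 2: 0.0192 / 0.2656 ≈ 0.072

0.072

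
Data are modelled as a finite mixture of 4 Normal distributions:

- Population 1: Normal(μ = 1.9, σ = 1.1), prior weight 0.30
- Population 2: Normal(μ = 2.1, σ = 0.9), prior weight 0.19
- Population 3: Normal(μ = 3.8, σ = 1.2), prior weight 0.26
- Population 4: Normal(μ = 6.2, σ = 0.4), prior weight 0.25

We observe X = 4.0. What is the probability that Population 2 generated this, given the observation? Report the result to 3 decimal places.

The responsibility of component k is w_k f_k(x) divided by Σ_j w_j f_j(x).
Evaluate each component's likelihood at the observed value:
  p_1 = (1/(1.1·√(2π)))·exp(−(4.0−1.9)²/(2·1.1²)) = 0.362675·exp(-1.82231) = 0.0586268
  p_2 = (1/(0.9·√(2π)))·exp(−(4.0−2.1)²/(2·0.9²)) = 0.443269·exp(-2.22840) = 0.0477406
  p_3 = (1/(1.2·√(2π)))·exp(−(4.0−3.8)²/(2·1.2²)) = 0.332452·exp(-0.01389) = 0.327866
  p_4 = (1/(0.4·√(2π)))·exp(−(4.0−6.2)²/(2·0.4²)) = 0.997356·exp(-15.12500) = 2.69244e-07
Unnormalised posteriors:
  w_1·p_1 = 0.30 × 0.0586268 = 0.0175881
  w_2·p_2 = 0.19 × 0.0477406 = 0.00907071
  w_3·p_3 = 0.26 × 0.327866 = 0.0852453
  w_4·p_4 = 0.25 × 2.69244e-07 = 6.7311e-08
Marginal: 0.0175881 + 0.00907071 + 0.0852453 + 6.7311e-08 = 0.111904
Responsibility of Population 2: 0.00907071 / 0.111904 ≈ 0.081

0.081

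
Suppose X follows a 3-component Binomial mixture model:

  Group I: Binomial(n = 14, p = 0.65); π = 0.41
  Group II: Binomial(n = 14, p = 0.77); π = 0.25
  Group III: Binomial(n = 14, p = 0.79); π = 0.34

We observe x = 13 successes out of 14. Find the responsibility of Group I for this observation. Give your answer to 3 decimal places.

Apply Bayes' rule: the posterior for each component is proportional to its prior times its likelihood at x.
Evaluate each component's likelihood at the observed value:
  L_I = 0.0181163
  L_II = 0.107705
  L_III = 0.137246
Weight by the priors:
  P(Z=I)·L_I = 0.41 × 0.0181163 = 0.00742769
  P(Z=II)·L_II = 0.25 × 0.107705 = 0.0269262
  P(Z=III)·L_III = 0.34 × 0.137246 = 0.0466636
Denominator: 0.00742769 + 0.0269262 + 0.0466636 = 0.0810175
Responsibility of Group I: 0.00742769 / 0.0810175 ≈ 0.092

0.092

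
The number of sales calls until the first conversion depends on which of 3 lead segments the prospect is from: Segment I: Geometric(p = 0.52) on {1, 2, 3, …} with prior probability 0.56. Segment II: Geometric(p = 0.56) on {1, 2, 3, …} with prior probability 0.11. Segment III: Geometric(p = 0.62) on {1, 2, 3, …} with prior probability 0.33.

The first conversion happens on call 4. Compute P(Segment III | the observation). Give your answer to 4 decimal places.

Apply Bayes' rule: the posterior for each component is proportional to its prior times its likelihood at x.
Geometric probabilities:
  L_I = 0.0575078
  L_II = 0.047703
  L_III = 0.0340206
Multiply by the mixture weights:
  π_I·L_I = 0.56 × 0.0575078 = 0.0322044
  π_II·L_II = 0.11 × 0.047703 = 0.00524733
  π_III·L_III = 0.33 × 0.0340206 = 0.0112268
Normaliser: 0.0322044 + 0.00524733 + 0.0112268 = 0.0486785
Responsibility of Segment III: 0.0112268 / 0.0486785 ≈ 0.2306

0.2306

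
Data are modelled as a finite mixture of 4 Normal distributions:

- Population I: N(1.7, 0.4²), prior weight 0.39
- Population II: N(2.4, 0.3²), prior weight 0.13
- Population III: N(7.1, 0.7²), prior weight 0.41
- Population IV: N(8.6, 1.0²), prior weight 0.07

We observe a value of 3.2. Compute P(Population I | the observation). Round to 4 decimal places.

P(component k | x) = π_k·f_k(x) / marginal(x), where marginal(x) = Σ_j π_j·f_j(x).
Component likelihoods at x = 3.2:
  L_I = 0.000881489
  L_II = 0.0379866
  L_III = 1.03606e-07
  L_IV = 1.85736e-07
Weight by the priors:
  π_I·L_I = 0.39 × 0.000881489 = 0.000343781
  π_II·L_II = 0.13 × 0.0379866 = 0.00493826
  π_III·L_III = 0.41 × 1.03606e-07 = 4.24784e-08
  π_IV·L_IV = 0.07 × 1.85736e-07 = 1.30015e-08
Denominator: 0.000343781 + 0.00493826 + 4.24784e-08 + 1.30015e-08 = 0.0052821
P(Population I | data) ≈ 0.0651

0.0651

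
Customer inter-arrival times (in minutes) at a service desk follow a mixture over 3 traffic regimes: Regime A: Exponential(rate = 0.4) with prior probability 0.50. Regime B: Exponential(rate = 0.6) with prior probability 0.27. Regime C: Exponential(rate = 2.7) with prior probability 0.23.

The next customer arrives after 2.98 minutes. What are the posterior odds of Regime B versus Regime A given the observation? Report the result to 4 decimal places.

Only the two components matter; the odds are (P(Z=i) f_i(x)) / (P(Z=j) f_j(x)).
Evaluate each component's likelihood at the observed value:
  f_A = 0.4·e^(−0.4·2.98) = 0.4·e^(−1.1920) = 0.121445
  f_B = 0.6·e^(−0.6·2.98) = 0.6·e^(−1.7880) = 0.100377
  f_C = 2.7·e^(−2.7·2.98) = 2.7·e^(−8.0460) = 0.000865028
0.0271017 / 0.0607227 ≈ 0.4463

0.4463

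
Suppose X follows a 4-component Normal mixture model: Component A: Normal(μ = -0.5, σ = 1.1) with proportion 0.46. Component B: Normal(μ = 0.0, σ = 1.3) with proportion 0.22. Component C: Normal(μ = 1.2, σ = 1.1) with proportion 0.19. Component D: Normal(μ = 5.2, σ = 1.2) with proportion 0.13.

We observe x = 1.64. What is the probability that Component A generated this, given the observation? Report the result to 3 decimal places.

0.210

Apply Bayes' rule: the posterior for each component is proportional to its prior times its likelihood at x.
Component likelihoods at x = 1.64:
  p_A = 0.0546588
  p_B = 0.138478
  p_C = 0.334791
  p_D = 0.00407936
Weight by the priors:
  π_A·p_A = 0.46 × 0.0546588 = 0.025143
  π_B·p_B = 0.22 × 0.138478 = 0.0304652
  π_C·p_C = 0.19 × 0.334791 = 0.0636103
  π_D·p_D = 0.13 × 0.00407936 = 0.000530317
Sum: 0.025143 + 0.0304652 + 0.0636103 + 0.000530317 = 0.119749
So the posterior for Component A is 0.025143 / 0.119749 ≈ 0.210.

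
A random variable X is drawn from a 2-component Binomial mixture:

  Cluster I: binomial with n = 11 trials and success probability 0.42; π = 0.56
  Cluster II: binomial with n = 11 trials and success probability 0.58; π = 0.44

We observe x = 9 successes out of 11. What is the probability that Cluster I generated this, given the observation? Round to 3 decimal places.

Apply Bayes' rule: the posterior for each component is proportional to its prior times its likelihood at x.
Binomial probabilities:
  p_I = C(11,9)·0.42^9·0.58^2 = 55·0.000406671·0.3364 = 0.00752423
  p_II = C(11,9)·0.58^9·0.42^2 = 55·0.00742766·0.1764 = 0.0720631
Unnormalised posteriors:
  π_I·p_I = 0.56 × 0.00752423 = 0.00421357
  π_II·p_II = 0.44 × 0.0720631 = 0.0317078
Sum: 0.00421357 + 0.0317078 = 0.0359214
P(Cluster I | the observation) ≈ 0.117

0.117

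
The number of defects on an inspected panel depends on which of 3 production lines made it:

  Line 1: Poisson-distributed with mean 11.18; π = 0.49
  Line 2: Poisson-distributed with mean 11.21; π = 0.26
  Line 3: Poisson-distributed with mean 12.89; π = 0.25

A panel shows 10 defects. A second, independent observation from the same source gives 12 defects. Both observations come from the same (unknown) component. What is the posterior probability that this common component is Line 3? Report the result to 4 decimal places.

By Bayes' theorem, P(k | x) = π_k f_k(x) / Σ_j π_j f_j(x).
Since both observations come from the same component, the likelihood for component k is f_k(x₁)·f_k(x₂).
  p_1 = [e^(−11.18)·11.18^10/10! = 0.117285] × [0.111059] = 0.0130255
  p_2 = [e^(−11.21)·11.21^10/10! = 0.11691] × [0.111298] = 0.0130119
  p_3 = [e^(−12.89)·12.89^10/10! = 0.0880461] × [0.110826] = 0.00975781
Unnormalised posteriors:
  π_1·p_1 = 0.49 × 0.0130255 = 0.0063825
  π_2·p_2 = 0.26 × 0.0130119 = 0.0033831
  π_3·p_3 = 0.25 × 0.00975781 = 0.00243945
Marginal: 0.0063825 + 0.0033831 + 0.00243945 = 0.0122051
So the posterior for Line 3 is 0.00243945 / 0.0122051 ≈ 0.1999.

0.1999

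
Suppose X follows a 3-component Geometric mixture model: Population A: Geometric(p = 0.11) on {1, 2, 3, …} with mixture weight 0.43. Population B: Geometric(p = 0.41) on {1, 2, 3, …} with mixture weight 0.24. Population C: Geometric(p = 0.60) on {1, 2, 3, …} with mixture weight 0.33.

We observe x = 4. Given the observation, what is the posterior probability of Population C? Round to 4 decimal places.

0.1913

Apply Bayes' rule: the posterior for each component is proportional to its prior times its likelihood at x.
Component likelihoods at x = 4:
  L_A = 0.0775466
  L_B = 0.0842054
  L_C = 0.0384
Unnormalised posteriors:
  w_A·L_A = 0.43 × 0.0775466 = 0.033345
  w_B·L_B = 0.24 × 0.0842054 = 0.0202093
  w_C·L_C = 0.33 × 0.0384 = 0.012672
Normaliser: 0.033345 + 0.0202093 + 0.012672 = 0.0662263
P(Population C | the observation) ≈ 0.1913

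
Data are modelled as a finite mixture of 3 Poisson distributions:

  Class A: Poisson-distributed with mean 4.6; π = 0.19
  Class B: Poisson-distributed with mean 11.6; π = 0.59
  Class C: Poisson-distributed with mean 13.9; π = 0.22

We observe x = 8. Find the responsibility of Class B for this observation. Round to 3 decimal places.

0.727

Posterior ∝ prior × likelihood, so P(k | x) ∝ w_k f_k(x); normalise over all components.
Evaluate each component's likelihood at the observed value:
  p_A = 0.049979
  p_B = 0.0745294
  p_C = 0.0317618
Weight by the priors:
  w_A·p_A = 0.19 × 0.049979 = 0.00949601
  w_B·p_B = 0.59 × 0.0745294 = 0.0439723
  w_C·p_C = 0.22 × 0.0317618 = 0.00698759
Normaliser: 0.00949601 + 0.0439723 + 0.00698759 = 0.0604559
P(Class B | the observation) ≈ 0.727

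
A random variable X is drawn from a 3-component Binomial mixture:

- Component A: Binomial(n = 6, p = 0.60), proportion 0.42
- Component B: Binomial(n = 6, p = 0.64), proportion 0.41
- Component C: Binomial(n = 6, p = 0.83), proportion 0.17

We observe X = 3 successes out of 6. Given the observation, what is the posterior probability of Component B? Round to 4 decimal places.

Posterior ∝ prior × likelihood, so P(k | x) ∝ π_k f_k(x); normalise over all components.
Binomial probabilities:
  f_A = 0.27648
  f_B = 0.244612
  f_C = 0.0561838
Unnormalised posteriors:
  π_A·f_A = 0.42 × 0.27648 = 0.116122
  π_B·f_B = 0.41 × 0.244612 = 0.100291
  π_C·f_C = 0.17 × 0.0561838 = 0.00955124
Normaliser: 0.116122 + 0.100291 + 0.00955124 = 0.225964
Responsibility of Component B: 0.100291 / 0.225964 ≈ 0.4438

0.4438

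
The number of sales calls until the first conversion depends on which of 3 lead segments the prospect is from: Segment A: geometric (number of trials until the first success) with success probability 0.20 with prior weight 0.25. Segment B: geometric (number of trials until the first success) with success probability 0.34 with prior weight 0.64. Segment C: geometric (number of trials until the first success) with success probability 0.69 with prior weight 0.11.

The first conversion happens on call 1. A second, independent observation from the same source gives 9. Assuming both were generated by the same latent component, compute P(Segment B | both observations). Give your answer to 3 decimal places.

0.613

The responsibility of component k is P(Z=k) f_k(x) divided by Σ_j P(Z=j) f_j(x).
Since both observations come from the same component, the likelihood for component k is f_k(x₁)·f_k(x₂).
  p_A = [0.20·(1−0.20)^0 = 0.20·1 = 0.2] × [0.0335544] = 0.00671089
  p_B = [0.34·(1−0.34)^0 = 0.34·1 = 0.34] × [0.0122414] = 0.00416207
  p_C = [0.69·(1−0.69)^0 = 0.69·1 = 0.69] × [5.88495e-05] = 4.06061e-05
Weight by the priors:
  P(Z=A)·p_A = 0.25 × 0.00671089 = 0.00167772
  P(Z=B)·p_B = 0.64 × 0.00416207 = 0.00266372
  P(Z=C)·p_C = 0.11 × 4.06061e-05 = 4.46668e-06
Evidence: 0.00167772 + 0.00266372 + 4.46668e-06 = 0.00434591
P(Segment B | x₁,x₂) = 0.00266372 / 0.00434591 ≈ 0.613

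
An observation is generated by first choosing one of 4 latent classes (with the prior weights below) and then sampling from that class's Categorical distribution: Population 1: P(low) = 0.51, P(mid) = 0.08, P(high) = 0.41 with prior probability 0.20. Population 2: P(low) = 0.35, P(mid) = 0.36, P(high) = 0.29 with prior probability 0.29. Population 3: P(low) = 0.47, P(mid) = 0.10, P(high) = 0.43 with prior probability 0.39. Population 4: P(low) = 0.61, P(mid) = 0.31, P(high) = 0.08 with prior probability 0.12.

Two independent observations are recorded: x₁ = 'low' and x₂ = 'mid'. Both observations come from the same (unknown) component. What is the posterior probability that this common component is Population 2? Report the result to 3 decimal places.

P(component k | x) = P(Z=k)·f_k(x) / marginal(x), where marginal(x) = Σ_j P(Z=j)·f_j(x).
Since both observations come from the same component, the likelihood for component k is f_k(x₁)·f_k(x₂).
  p_1 = [P(low | comp) = 0.51] × [0.08] = 0.0408
  p_2 = [P(low | comp) = 0.35] × [0.36] = 0.126
  p_3 = [P(low | comp) = 0.47] × [0.1] = 0.047
  p_4 = [P(low | comp) = 0.61] × [0.31] = 0.1891
Weight by the priors:
  P(Z=1)·p_1 = 0.20 × 0.0408 = 0.00816
  P(Z=2)·p_2 = 0.29 × 0.126 = 0.03654
  P(Z=3)·p_3 = 0.39 × 0.047 = 0.01833
  P(Z=4)·p_4 = 0.12 × 0.1891 = 0.022692
Marginal: 0.00816 + 0.03654 + 0.01833 + 0.022692 = 0.085722
P(Population 2 | x₁,x₂) = 0.03654 / 0.085722 ≈ 0.426

0.426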